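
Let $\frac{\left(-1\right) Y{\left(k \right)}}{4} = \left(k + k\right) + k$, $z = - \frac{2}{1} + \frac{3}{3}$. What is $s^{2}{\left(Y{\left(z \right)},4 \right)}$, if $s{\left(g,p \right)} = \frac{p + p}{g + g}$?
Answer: $\frac{1}{9} \approx 0.11111$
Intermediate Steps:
$z = -1$ ($z = \left(-2\right) 1 + 3 \cdot \frac{1}{3} = -2 + 1 = -1$)
$Y{\left(k \right)} = - 12 k$ ($Y{\left(k \right)} = - 4 \left(\left(k + k\right) + k\right) = - 4 \left(2 k + k\right) = - 4 \cdot 3 k = - 12 k$)
$s{\left(g,p \right)} = \frac{p}{g}$ ($s{\left(g,p \right)} = \frac{2 p}{2 g} = 2 p \frac{1}{2 g} = \frac{p}{g}$)
$s^{2}{\left(Y{\left(z \right)},4 \right)} = \left(\frac{4}{\left(-12\right) \left(-1\right)}\right)^{2} = \left(\frac{4}{12}\right)^{2} = \left(4 \cdot \frac{1}{12}\right)^{2} = \left(\frac{1}{3}\right)^{2} = \frac{1}{9}$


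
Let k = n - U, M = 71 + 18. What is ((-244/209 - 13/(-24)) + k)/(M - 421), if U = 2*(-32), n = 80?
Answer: -719165/1665312 ≈ -0.43185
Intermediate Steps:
U = -64
M = 89
k = 144 (k = 80 - 1*(-64) = 80 + 64 = 144)
((-244/209 - 13/(-24)) + k)/(M - 421) = ((-244/209 - 13/(-24)) + 144)/(89 - 421) = ((-244*1/209 - 13*(-1/24)) + 144)/(-332) = ((-244/209 + 13/24) + 144)*(-1/332) = (-3139/5016 + 144)*(-1/332) = (719165/5016)*(-1/332) = -719165/1665312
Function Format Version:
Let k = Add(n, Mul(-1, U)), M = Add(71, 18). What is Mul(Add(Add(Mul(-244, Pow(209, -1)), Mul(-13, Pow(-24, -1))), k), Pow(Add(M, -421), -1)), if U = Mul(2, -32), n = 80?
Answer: Rational(-719165, 1665312) ≈ -0.43185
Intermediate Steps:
U = -64
M = 89
k = 144 (k = Add(80, Mul(-1, -64)) = Add(80, 64) = 144)
Mul(Add(Add(Mul(-244, Pow(209, -1)), Mul(-13, Pow(-24, -1))), k), Pow(Add(M, -421), -1)) = Mul(Add(Add(Mul(-244, Pow(209, -1)), Mul(-13, Pow(-24, -1))), 144), Pow(Add(89, -421), -1)) = Mul(Add(Add(Mul(-244, Rational(1, 209)), Mul(-13, Rational(-1, 24))), 144), Pow(-332, -1)) = Mul(Add(Add(Rational(-244, 209), Rational(13, 24)), 144), Rational(-1, 332)) = Mul(Add(Rational(-3139, 5016), 144), Rational(-1, 332)) = Mul(Rational(719165, 5016), Rational(-1, 332)) = Rational(-719165, 1665312)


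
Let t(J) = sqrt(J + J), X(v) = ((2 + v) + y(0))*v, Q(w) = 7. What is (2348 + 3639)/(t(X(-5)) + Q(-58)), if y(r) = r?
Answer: 41909/19 - 5987*sqrt(30)/19 ≈ 479.83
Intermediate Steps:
X(v) = v*(2 + v) (X(v) = ((2 + v) + 0)*v = (2 + v)*v = v*(2 + v))
t(J) = sqrt(2)*sqrt(J) (t(J) = sqrt(2*J) = sqrt(2)*sqrt(J))
(2348 + 3639)/(t(X(-5)) + Q(-58)) = (2348 + 3639)/(sqrt(2)*sqrt(-5*(2 - 5)) + 7) = 5987/(sqrt(2)*sqrt(-5*(-3)) + 7) = 5987/(sqrt(2)*sqrt(15) + 7) = 5987/(sqrt(30) + 7) = 5987/(7 + sqrt(30))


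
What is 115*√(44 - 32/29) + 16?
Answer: 16 + 230*√9019/29 ≈ 769.20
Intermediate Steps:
115*√(44 - 32/29) + 16 = 115*√(1244/29) + 16 = 115*(2*√9019/29) + 16 = 230*√9019/29 + 16 = 16 + 230*√9019/29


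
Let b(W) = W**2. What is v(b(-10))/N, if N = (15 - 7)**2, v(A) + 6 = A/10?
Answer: 1/16 ≈ 0.062500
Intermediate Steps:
v(A) = -6 + A/10
N = 64 (N = 8**2 = 64)
v(b(-10))/N = (-6 + (1/10)*(-10)**2)/64 = (-6 + (1/10)*100)*(1/64) = (-6 + 10)*(1/64) = 4*(1/64) = 1/16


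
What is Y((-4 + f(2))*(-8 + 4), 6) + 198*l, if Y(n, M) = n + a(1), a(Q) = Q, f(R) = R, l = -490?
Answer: -97011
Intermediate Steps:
Y(n, M) = 1 + n (Y(n, M) = n + 1 = 1 + n)
Y((-4 + f(2))*(-8 + 4), 6) + 198*l = (1 + (-4 + 2)*(-8 + 4)) + 198*(-490) = (1 - 2*(-4)) - 97020 = (1 + 8) - 97020 = 9 - 97020 = -97011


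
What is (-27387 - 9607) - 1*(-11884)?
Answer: -25110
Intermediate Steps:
(-27387 - 9607) - 1*(-11884) = -36994 + 11884 = -25110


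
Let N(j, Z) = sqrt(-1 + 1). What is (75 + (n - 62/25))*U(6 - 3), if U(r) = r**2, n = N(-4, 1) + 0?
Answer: 16317/25 ≈ 652.68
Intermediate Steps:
N(j, Z) = 0 (N(j, Z) = sqrt(0) = 0)
n = 0 (n = 0 + 0 = 0)
(75 + (n - 62/25))*U(6 - 3) = (75 + (0 - 62/25))*(6 - 3)**2 = (75 + (0 - 62*1/25))*3**2 = (75 + (0 - 62/25))*9 = (75 - 62/25)*9 = (1813/25)*9 = 16317/25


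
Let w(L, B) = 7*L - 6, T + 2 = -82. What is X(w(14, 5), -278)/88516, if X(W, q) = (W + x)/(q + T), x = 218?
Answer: -155/16021396 ≈ -9.6746e-6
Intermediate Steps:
T = -84 (T = -2 - 82 = -84)
w(L, B) = -6 + 7*L
X(W, q) = (218 + W)/(-84 + q) (X(W, q) = (W + 218)/(q - 84) = (218 + W)/(-84 + q))
X(w(14, 5), -278)/88516 = ((218 + (-6 + 7*14))/(-84 - 278))/88516 = ((218 + (-6 + 98))/(-362))*(1/88516) = -(218 + 92)/362*(1/88516) = -1/362*310*(1/88516) = -155/181*1/88516 = -155/16021396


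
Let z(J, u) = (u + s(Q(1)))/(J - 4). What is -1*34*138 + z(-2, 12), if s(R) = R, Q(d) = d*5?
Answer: -28169/6 ≈ -4694.8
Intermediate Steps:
Q(d) = 5*d
z(J, u) = (5 + u)/(-4 + J) (z(J, u) = (u + 5*1)/(J - 4) = (u + 5)/(-4 + J) = (5 + u)/(-4 + J))
-1*34*138 + z(-2, 12) = -1*34*138 + (5 + 12)/(-4 - 2) = -34*138 + 17/(-6) = -4692 - ⅙*17 = -4692 - 17/6 = -28169/6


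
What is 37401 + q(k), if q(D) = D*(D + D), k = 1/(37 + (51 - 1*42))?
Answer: 39570259/1058 ≈ 37401.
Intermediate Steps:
k = 1/46 (k = 1/(37 + (51 - 42)) = 1/(37 + 9) = 1/46 ≈ 0.021739)
q(D) = 2*D**2 (q(D) = D*(2*D) = 2*D**2)
37401 + q(k) = 37401 + 2*(1/46)**2 = 37401 + 2*(1/2116) = 37401 + 1/1058 = 39570259/1058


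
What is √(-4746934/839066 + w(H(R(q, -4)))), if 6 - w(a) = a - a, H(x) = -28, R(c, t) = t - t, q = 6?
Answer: √60299897623/419533 ≈ 0.58532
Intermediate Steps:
R(c, t) = 0
w(a) = 6 (w(a) = 6 - (a - a) = 6 - 1*0 = 6 + 0 = 6)
√(-4746934/839066 + w(H(R(q, -4)))) = √(-4746934/839066 + 6) = √(-4746934*1/839066 + 6) = √(-2373467/419533 + 6) = √(143731/419533) = √60299897623/419533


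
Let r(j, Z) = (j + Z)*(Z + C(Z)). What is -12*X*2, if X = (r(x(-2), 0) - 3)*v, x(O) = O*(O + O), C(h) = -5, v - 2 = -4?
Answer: -2064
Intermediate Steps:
v = -2 (v = 2 - 4 = -2)
x(O) = 2*O² (x(O) = O*(2*O) = 2*O²)
r(j, Z) = (-5 + Z)*(Z + j) (r(j, Z) = (j + Z)*(Z - 5) = (Z + j)*(-5 + Z) = (-5 + Z)*(Z + j))
X = 86 (X = ((0² - 5*0 - 10*(-2)² + 0*(2*(-2)²)) - 3)*(-2) = ((0 + 0 - 10*4 + 0*(2*4)) - 3)*(-2) = ((0 + 0 - 5*8 + 0*8) - 3)*(-2) = ((0 + 0 - 40 + 0) - 3)*(-2) = (-40 - 3)*(-2) = -43*(-2) = 86)
-12*X*2 = -12*86*2 = -1032*2 = -2064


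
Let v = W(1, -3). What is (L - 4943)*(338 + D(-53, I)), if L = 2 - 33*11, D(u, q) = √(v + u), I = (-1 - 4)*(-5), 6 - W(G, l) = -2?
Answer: -1792752 - 15912*I*√5 ≈ -1.7928e+6 - 35580.0*I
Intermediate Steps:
W(G, l) = 8 (W(G, l) = 6 - 1*(-2) = 6 + 2 = 8)
I = 25 (I = -5*(-5) = 25)
v = 8
D(u, q) = √(8 + u)
L = -361 (L = 2 - 363 = -361)
(L - 4943)*(338 + D(-53, I)) = (-361 - 4943)*(338 + √(8 - 53)) = -5304*(338 + √(-45)) = -5304*(338 + 3*I*√5) = -1792752 - 15912*I*√5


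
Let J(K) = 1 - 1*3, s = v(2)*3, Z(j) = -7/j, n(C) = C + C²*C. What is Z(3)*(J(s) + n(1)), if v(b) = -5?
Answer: 0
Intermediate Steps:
n(C) = C + C³
s = -15 (s = -5*3 = -15)
J(K) = -2 (J(K) = 1 - 3 = -2)
Z(3)*(J(s) + n(1)) = (-7/3)*(-2 + (1 + 1³)) = (-7*⅓)*(-2 + (1 + 1)) = -7*(-2 + 2)/3 = -7/3*0 = 0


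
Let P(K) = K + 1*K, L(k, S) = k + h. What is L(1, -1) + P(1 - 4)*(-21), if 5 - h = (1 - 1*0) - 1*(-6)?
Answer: 125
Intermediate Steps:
h = -2 (h = 5 - ((1 - 1*0) - 1*(-6)) = 5 - ((1 + 0) + 6) = 5 - (1 + 6) = 5 - 1*7 = 5 - 7 = -2)
L(k, S) = -2 + k (L(k, S) = k - 2 = -2 + k)
P(K) = 2*K (P(K) = K + K = 2*K)
L(1, -1) + P(1 - 4)*(-21) = (-2 + 1) + (2*(1 - 4))*(-21) = -1 + (2*(-3))*(-21) = -1 - 6*(-21) = -1 + 126 = 125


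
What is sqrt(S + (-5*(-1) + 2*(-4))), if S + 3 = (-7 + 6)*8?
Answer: I*sqrt(14) ≈ 3.7417*I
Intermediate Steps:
S = -11 (S = -3 + (-7 + 6)*8 = -3 - 1*8 = -3 - 8 = -11)
sqrt(S + (-5*(-1) + 2*(-4))) = sqrt(-11 + (-5*(-1) + 2*(-4))) = sqrt(-11 + (5 - 8)) = sqrt(-11 - 3) = sqrt(-14) = I*sqrt(14)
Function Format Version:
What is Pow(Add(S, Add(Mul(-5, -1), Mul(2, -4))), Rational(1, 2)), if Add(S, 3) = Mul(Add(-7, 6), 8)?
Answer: Mul(I, Pow(14, Rational(1, 2))) ≈ Mul(3.7417, I)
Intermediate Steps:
S = -11 (S = Add(-3, Mul(Add(-7, 6), 8)) = Add(-3, Mul(-1, 8)) = Add(-3, -8) = -11)
Pow(Add(S, Add(Mul(-5, -1), Mul(2, -4))), Rational(1, 2)) = Pow(Add(-11, Add(Mul(-5, -1), Mul(2, -4))), Rational(1, 2)) = Pow(Add(-11, Add(5, -8)), Rational(1, 2)) = Pow(Add(-11, -3), Rational(1, 2)) = Pow(-14, Rational(1, 2)) = Mul(I, Pow(14, Rational(1, 2)))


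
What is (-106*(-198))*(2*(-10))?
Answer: -419760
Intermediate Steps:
(-106*(-198))*(2*(-10)) = 20988*(-20) = -419760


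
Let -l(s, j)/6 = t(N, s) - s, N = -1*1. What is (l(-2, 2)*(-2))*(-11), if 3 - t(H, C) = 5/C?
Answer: -990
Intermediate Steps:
N = -1
t(H, C) = 3 - 5/C
l(s, j) = -18 + 6*s + 30/s (l(s, j) = -6*((3 - 5/s) - s) = -6*(3 - s - 5/s) = -18 + 6*s + 30/s)
(l(-2, 2)*(-2))*(-11) = ((-18 + 6*(-2) + 30/(-2))*(-2))*(-11) = ((-18 - 12 + 30*(-½))*(-2))*(-11) = ((-18 - 12 - 15)*(-2))*(-11) = -45*(-2)*(-11) = 90*(-11) = -990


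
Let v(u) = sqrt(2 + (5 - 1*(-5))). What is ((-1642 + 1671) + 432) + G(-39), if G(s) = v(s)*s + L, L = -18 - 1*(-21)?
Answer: 464 - 78*sqrt(3) ≈ 328.90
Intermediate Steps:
v(u) = 2*sqrt(3) (v(u) = sqrt(2 + (5 + 5)) = sqrt(2 + 10) = sqrt(12) = 2*sqrt(3))
L = 3 (L = -18 + 21 = 3)
G(s) = 3 + 2*s*sqrt(3) (G(s) = (2*sqrt(3))*s + 3 = 2*s*sqrt(3) + 3 = 3 + 2*s*sqrt(3))
((-1642 + 1671) + 432) + G(-39) = ((-1642 + 1671) + 432) + (3 + 2*(-39)*sqrt(3)) = (29 + 432) + (3 - 78*sqrt(3)) = 461 + (3 - 78*sqrt(3)) = 464 - 78*sqrt(3)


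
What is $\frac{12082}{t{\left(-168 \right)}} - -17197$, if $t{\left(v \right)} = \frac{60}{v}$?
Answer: $- \frac{83163}{5} \approx -16633.0$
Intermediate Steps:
$\frac{12082}{t{\left(-168 \right)}} - -17197 = \frac{12082}{60 \frac{1}{-168}} - -17197 = \frac{12082}{60 \left(- \frac{1}{168}\right)} + 17197 = \frac{12082}{- \frac{5}{14}} + 17197 = 12082 \left(- \frac{14}{5}\right) + 17197 = - \frac{169148}{5} + 17197 = - \frac{83163}{5}$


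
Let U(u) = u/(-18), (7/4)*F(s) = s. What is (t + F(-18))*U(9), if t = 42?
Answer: -111/7 ≈ -15.857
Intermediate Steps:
F(s) = 4*s/7
U(u) = -u/18 (U(u) = u*(-1/18) = -u/18)
(t + F(-18))*U(9) = (42 + (4/7)*(-18))*(-1/18*9) = (42 - 72/7)*(-½) = (222/7)*(-½) = -111/7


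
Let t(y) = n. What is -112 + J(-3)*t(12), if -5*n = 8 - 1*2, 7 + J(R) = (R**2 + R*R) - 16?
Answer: -106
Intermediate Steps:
J(R) = -23 + 2*R**2 (J(R) = -7 + ((R**2 + R*R) - 16) = -7 + ((R**2 + R**2) - 16) = -7 + (2*R**2 - 16) = -7 + (-16 + 2*R**2) = -23 + 2*R**2)
n = -6/5 (n = -(8 - 1*2)/5 = -(8 - 2)/5 = -1/5*6 = -6/5 ≈ -1.2000)
t(y) = -6/5
-112 + J(-3)*t(12) = -112 + (-23 + 2*(-3)**2)*(-6/5) = -112 + (-23 + 2*9)*(-6/5) = -112 + (-23 + 18)*(-6/5) = -112 - 5*(-6/5) = -112 + 6 = -106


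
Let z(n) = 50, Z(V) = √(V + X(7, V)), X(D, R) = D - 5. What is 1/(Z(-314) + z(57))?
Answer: 25/1406 - I*√78/1406 ≈ 0.017781 - 0.0062815*I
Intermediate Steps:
X(D, R) = -5 + D
Z(V) = √(2 + V) (Z(V) = √(V + (-5 + 7)) = √(V + 2) = √(2 + V))
1/(Z(-314) + z(57)) = 1/(√(2 - 314) + 50) = 1/(√(-312) + 50) = 1/(2*I*√78 + 50) = 1/(50 + 2*I*√78)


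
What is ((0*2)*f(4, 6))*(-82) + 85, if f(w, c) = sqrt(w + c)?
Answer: 85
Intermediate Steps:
f(w, c) = sqrt(c + w)
((0*2)*f(4, 6))*(-82) + 85 = ((0*2)*sqrt(6 + 4))*(-82) + 85 = (0*sqrt(10))*(-82) + 85 = 0*(-82) + 85 = 0 + 85 = 85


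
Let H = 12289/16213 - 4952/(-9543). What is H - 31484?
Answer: -4871027667253/154720659 ≈ -31483.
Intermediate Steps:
H = 197560703/154720659 (H = 12289*(1/16213) - 4952*(-1/9543) = 12289/16213 + 4952/9543 = 197560703/154720659 ≈ 1.2769)
H - 31484 = 197560703/154720659 - 31484 = -4871027667253/154720659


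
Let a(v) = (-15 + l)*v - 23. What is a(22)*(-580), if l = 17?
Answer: -12180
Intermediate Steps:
a(v) = -23 + 2*v (a(v) = (-15 + 17)*v - 23 = 2*v - 23 = -23 + 2*v)
a(22)*(-580) = (-23 + 2*22)*(-580) = (-23 + 44)*(-580) = 21*(-580) = -12180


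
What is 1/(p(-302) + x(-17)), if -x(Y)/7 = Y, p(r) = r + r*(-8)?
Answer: 1/2233 ≈ 0.00044783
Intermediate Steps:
p(r) = -7*r (p(r) = r - 8*r = -7*r)
x(Y) = -7*Y
1/(p(-302) + x(-17)) = 1/(-7*(-302) - 7*(-17)) = 1/(2114 + 119) = 1/2233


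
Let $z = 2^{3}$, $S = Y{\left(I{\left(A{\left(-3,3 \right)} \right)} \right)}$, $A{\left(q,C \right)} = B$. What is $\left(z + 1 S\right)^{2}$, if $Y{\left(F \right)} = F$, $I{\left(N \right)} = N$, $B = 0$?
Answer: $64$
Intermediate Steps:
$A{\left(q,C \right)} = 0$
$S = 0$
$z = 8$
$\left(z + 1 S\right)^{2} = \left(8 + 1 \cdot 0\right)^{2} = \left(8 + 0\right)^{2} = 8^{2} = 64$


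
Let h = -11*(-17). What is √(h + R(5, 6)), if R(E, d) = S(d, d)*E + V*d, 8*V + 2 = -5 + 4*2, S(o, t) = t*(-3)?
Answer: √391/2 ≈ 9.8869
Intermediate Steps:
S(o, t) = -3*t
V = ⅛ (V = -¼ + (-5 + 4*2)/8 = -¼ + (-5 + 8)/8 = -¼ + (⅛)*3 = -¼ + 3/8 = ⅛ ≈ 0.12500)
R(E, d) = d/8 - 3*E*d (R(E, d) = (-3*d)*E + d/8 = -3*E*d + d/8 = d/8 - 3*E*d)
h = 187
√(h + R(5, 6)) = √(187 + (⅛)*6*(1 - 24*5)) = √(187 + (⅛)*6*(1 - 120)) = √(187 + (⅛)*6*(-119)) = √(187 - 357/4) = √(391/4) = √391/2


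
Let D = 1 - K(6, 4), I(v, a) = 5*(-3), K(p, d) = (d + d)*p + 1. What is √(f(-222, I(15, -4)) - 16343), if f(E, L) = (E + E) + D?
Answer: I*√16835 ≈ 129.75*I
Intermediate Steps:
K(p, d) = 1 + 2*d*p (K(p, d) = (2*d)*p + 1 = 2*d*p + 1 = 1 + 2*d*p)
I(v, a) = -15
D = -48 (D = 1 - (1 + 2*4*6) = 1 - (1 + 48) = 1 - 1*49 = 1 - 49 = -48)
f(E, L) = -48 + 2*E (f(E, L) = (E + E) - 48 = 2*E - 48 = -48 + 2*E)
√(f(-222, I(15, -4)) - 16343) = √((-48 + 2*(-222)) - 16343) = √((-48 - 444) - 16343) = √(-492 - 16343) = √(-16835) = I*√16835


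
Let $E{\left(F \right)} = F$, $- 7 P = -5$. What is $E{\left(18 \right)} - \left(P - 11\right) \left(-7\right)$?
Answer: $-54$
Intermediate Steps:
$P = \frac{5}{7}$ ($P = \left(- \frac{1}{7}\right) \left(-5\right) = \frac{5}{7} \approx 0.71429$)
$E{\left(18 \right)} - \left(P - 11\right) \left(-7\right) = 18 - \left(\frac{5}{7} - 11\right) \left(-7\right) = 18 - \left(- \frac{72}{7}\right) \left(-7\right) = 18 - 72 = -54$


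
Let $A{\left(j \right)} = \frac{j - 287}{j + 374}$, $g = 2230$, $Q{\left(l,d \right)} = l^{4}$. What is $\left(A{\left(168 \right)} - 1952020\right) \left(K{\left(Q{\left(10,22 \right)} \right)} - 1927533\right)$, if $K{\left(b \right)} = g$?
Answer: $\frac{2036960868547577}{542} \approx 3.7582 \cdot 10^{12}$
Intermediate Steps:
$K{\left(b \right)} = 2230$
$A{\left(j \right)} = \frac{-287 + j}{374 + j}$
$\left(A{\left(168 \right)} - 1952020\right) \left(K{\left(Q{\left(10,22 \right)} \right)} - 1927533\right) = \left(\frac{-287 + 168}{374 + 168} - 1952020\right) \left(2230 - 1927533\right) = \left(\frac{1}{542} \left(-119\right) - 1952020\right) \left(-1925303\right) = \left(- \frac{119}{542} - 1952020\right) \left(-1925303\right) = \left(- \frac{1057994959}{542}\right) \left(-1925303\right) = \frac{2036960868547577}{542}$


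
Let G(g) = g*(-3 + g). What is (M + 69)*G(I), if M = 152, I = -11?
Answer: 34034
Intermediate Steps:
(M + 69)*G(I) = (152 + 69)*(-11*(-3 - 11)) = 221*(-11*(-14)) = 221*154 = 34034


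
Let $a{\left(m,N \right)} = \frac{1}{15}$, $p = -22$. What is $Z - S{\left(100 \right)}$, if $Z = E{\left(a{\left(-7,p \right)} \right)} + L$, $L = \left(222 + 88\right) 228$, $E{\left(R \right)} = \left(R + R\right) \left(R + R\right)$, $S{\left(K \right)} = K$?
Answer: $\frac{15880504}{225} \approx 70580.0$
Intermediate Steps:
$a{\left(m,N \right)} = \frac{1}{15}$
$E{\left(R \right)} = 4 R^{2}$ ($E{\left(R \right)} = 2 R 2 R = 4 R^{2}$)
$L = 70680$ ($L = 310 \cdot 228 = 70680$)
$Z = \frac{15903004}{225}$ ($Z = \frac{4}{225} + 70680 = \frac{15903004}{225} \approx 70680.0$)
$Z - S{\left(100 \right)} = \frac{15903004}{225} - 100 = \frac{15880504}{225}$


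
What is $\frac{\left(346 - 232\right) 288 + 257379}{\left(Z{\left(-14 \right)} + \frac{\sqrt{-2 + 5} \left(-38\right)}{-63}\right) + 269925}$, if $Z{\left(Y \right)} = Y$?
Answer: $\frac{103632099835383}{96383127098039} - \frac{231588378 \sqrt{3}}{96383127098039} \approx 1.0752$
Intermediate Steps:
$\frac{\left(346 - 232\right) 288 + 257379}{\left(Z{\left(-14 \right)} + \frac{\sqrt{-2 + 5} \left(-38\right)}{-63}\right) + 269925} = \frac{\left(346 - 232\right) 288 + 257379}{\left(-14 + \frac{\sqrt{-2 + 5} \left(-38\right)}{-63}\right) + 269925} = \frac{114 \cdot 288 + 257379}{\left(-14 - \frac{\sqrt{3} \left(-38\right)}{63}\right) + 269925} = \frac{32832 + 257379}{\left(-14 - \frac{\left(-38\right) \sqrt{3}}{63}\right) + 269925} = \frac{290211}{\left(-14 + \frac{38 \sqrt{3}}{63}\right) + 269925} = \frac{290211}{269911 + \frac{38 \sqrt{3}}{63}}$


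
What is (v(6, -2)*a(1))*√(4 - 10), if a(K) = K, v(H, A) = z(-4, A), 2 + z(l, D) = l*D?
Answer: 6*I*√6 ≈ 14.697*I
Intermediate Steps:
z(l, D) = -2 + D*l (z(l, D) = -2 + l*D = -2 + D*l)
v(H, A) = -2 - 4*A (v(H, A) = -2 + A*(-4) = -2 - 4*A)
(v(6, -2)*a(1))*√(4 - 10) = ((-2 - 4*(-2))*1)*√(4 - 10) = ((-2 + 8)*1)*√(-6) = (6*1)*(I*√6) = 6*(I*√6) = 6*I*√6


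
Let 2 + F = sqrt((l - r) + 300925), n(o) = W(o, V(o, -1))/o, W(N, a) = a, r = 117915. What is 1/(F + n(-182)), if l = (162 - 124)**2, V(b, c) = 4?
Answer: 8372/763714859 + 8281*sqrt(184454)/1527429718 ≈ 0.0023394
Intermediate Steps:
n(o) = 4/o
l = 1444 (l = 38**2 = 1444)
F = -2 + sqrt(184454) (F = -2 + sqrt((1444 - 1*117915) + 300925) = -2 + sqrt((1444 - 117915) + 300925) = -2 + sqrt(-116471 + 300925) = -2 + sqrt(184454) ≈ 427.48)
1/(F + n(-182)) = 1/((-2 + sqrt(184454)) + 4/(-182)) = 1/((-2 + sqrt(184454)) + 4*(-1/182)) = 1/((-2 + sqrt(184454)) - 2/91) = 1/(-184/91 + sqrt(184454))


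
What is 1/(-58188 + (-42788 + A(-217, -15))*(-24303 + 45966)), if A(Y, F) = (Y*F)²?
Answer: 1/228593051943 ≈ 4.3746e-12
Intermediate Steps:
A(Y, F) = F²*Y² (A(Y, F) = (F*Y)² = F²*Y²)
1/(-58188 + (-42788 + A(-217, -15))*(-24303 + 45966)) = 1/(-58188 + (-42788 + (-15)²*(-217)²)*(-24303 + 45966)) = 1/(-58188 + (-42788 + 225*47089)*21663) = 1/(-58188 + (-42788 + 10595025)*21663) = 1/(-58188 + 10552237*21663) = 1/(-58188 + 228593110131) = 1/228593051943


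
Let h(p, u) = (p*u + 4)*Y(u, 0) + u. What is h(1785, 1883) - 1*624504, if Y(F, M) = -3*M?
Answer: -622621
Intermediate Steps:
h(p, u) = u (h(p, u) = (p*u + 4)*(-3*0) + u = (4 + p*u)*0 + u = 0 + u = u)
h(1785, 1883) - 1*624504 = 1883 - 1*624504 = 1883 - 624504 = -622621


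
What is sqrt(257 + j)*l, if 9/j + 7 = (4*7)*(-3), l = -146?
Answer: -146*sqrt(2127398)/91 ≈ -2340.1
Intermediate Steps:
j = -9/91 (j = 9/(-7 + (4*7)*(-3)) = 9/(-7 + 28*(-3)) = 9/(-7 - 84) = 9/(-91) = 9*(-1/91) = -9/91 ≈ -0.098901)
sqrt(257 + j)*l = sqrt(257 - 9/91)*(-146) = sqrt(23378/91)*(-146) = (sqrt(2127398)/91)*(-146) = -146*sqrt(2127398)/91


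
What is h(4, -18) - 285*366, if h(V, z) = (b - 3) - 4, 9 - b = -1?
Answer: -104307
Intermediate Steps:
b = 10 (b = 9 - 1*(-1) = 9 + 1 = 10)
h(V, z) = 3 (h(V, z) = (10 - 3) - 4 = 7 - 4 = 3)
h(4, -18) - 285*366 = 3 - 285*366 = 3 - 104310 = -104307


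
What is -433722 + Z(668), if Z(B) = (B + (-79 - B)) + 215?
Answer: -433586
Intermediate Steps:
Z(B) = 136 (Z(B) = -79 + 215 = 136)
-433722 + Z(668) = -433722 + 136 = -433586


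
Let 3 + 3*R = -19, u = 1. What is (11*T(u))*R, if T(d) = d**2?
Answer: -242/3 ≈ -80.667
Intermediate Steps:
R = -22/3 (R = -1 + (1/3)*(-19) = -1 - 19/3 = -22/3 ≈ -7.3333)
(11*T(u))*R = (11*1**2)*(-22/3) = (11*1)*(-22/3) = 11*(-22/3) = -242/3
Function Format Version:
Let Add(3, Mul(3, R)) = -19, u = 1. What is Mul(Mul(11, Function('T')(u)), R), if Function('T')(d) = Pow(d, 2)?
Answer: Rational(-242, 3) ≈ -80.667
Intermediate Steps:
R = Rational(-22, 3) (R = Add(-1, Mul(Rational(1, 3), -19)) = Add(-1, Rational(-19, 3)) = Rational(-22, 3) ≈ -7.3333)
Mul(Mul(11, Function('T')(u)), R) = Mul(Mul(11, Pow(1, 2)), Rational(-22, 3)) = Mul(Mul(11, 1), Rational(-22, 3)) = Mul(11, Rational(-22, 3)) = Rational(-242, 3)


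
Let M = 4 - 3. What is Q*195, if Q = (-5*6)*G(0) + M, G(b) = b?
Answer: 195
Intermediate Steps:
M = 1
Q = 1 (Q = -5*6*0 + 1 = -30*0 + 1 = 0 + 1 = 1)
Q*195 = 1*195 = 195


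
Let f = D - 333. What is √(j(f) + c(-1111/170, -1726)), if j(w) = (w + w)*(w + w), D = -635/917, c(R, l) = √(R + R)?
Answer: √(2706009653262400 + 71475565*I*√94435)/77945 ≈ 667.38 + 0.0027086*I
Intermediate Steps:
c(R, l) = √2*√R (c(R, l) = √(2*R) = √2*√R)
D = -635/917 (D = -635*1/917 = -635/917 ≈ -0.69248)
f = -305996/917 (f = -635/917 - 333 = -305996/917 ≈ -333.69)
j(w) = 4*w² (j(w) = (2*w)*(2*w) = 4*w²)
√(j(f) + c(-1111/170, -1726)) = √(4*(-305996/917)² + √2*√(-1111/170)) = √(4*(93633552016/840889) + √2*√(-1111*1/170)) = √(374534208064/840889 + √2*√(-1111/170)) = √(374534208064/840889 + √2*(I*√188870/170)) = √(374534208064/840889 + I*√94435/85)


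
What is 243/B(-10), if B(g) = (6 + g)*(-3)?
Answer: 81/4 ≈ 20.250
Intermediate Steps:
B(g) = -18 - 3*g
243/B(-10) = 243/(-18 - 3*(-10)) = 243/(-18 + 30) = 243/12 = 243*(1/12) = 81/4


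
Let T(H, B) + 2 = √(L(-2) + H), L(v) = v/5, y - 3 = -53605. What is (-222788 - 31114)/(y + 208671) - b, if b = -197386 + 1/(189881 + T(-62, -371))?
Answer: 1839248251834239032063/9318105179035891 + 2*I*√390/180270173517 ≈ 1.9738e+5 + 2.191e-10*I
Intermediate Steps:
y = -53602 (y = 3 - 53605 = -53602)
L(v) = v/5 (L(v) = v*(⅕) = v/5)
T(H, B) = -2 + √(-⅖ + H) (T(H, B) = -2 + √((⅕)*(-2) + H) = -2 + √(-⅖ + H))
b = -197386 + 1/(189879 + 2*I*√390/5) (b = -197386 + 1/(189881 + (-2 + √(-10 + 25*(-62))/5)) = -197386 + 1/(189881 + (-2 + √(-10 - 1550)/5)) = -197386 + 1/(189881 + (-2 + √(-1560)/5)) = -197386 + 1/(189881 + (-2 + (2*I*√390)/5)) = -197386 + 1/(189881 + (-2 + 2*I*√390/5)) = -197386 + 1/(189879 + 2*I*√390/5) ≈ -1.9739e+5 - 2.191e-10*I)
(-222788 - 31114)/(y + 208671) - b = (-222788 - 31114)/(-53602 + 208671) - (-394772*√390 + 187397281465*I)/(-949395*I + 2*√390) = -253902/155069 - (-394772*√390 + 187397281465*I)/(-949395*I + 2*√390)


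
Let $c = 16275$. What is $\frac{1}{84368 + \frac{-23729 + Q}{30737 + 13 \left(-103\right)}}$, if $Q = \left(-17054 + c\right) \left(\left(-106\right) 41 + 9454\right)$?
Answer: $\frac{29398}{2476247603} \approx 1.1872 \cdot 10^{-5}$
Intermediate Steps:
$Q = -3979132$ ($Q = \left(-17054 + 16275\right) \left(\left(-106\right) 41 + 9454\right) = - 779 \left(-4346 + 9454\right) = \left(-779\right) 5108 = -3979132$)
$\frac{1}{84368 + \frac{-23729 + Q}{30737 + 13 \left(-103\right)}} = \frac{1}{84368 + \frac{-23729 - 3979132}{30737 + 13 \left(-103\right)}} = \frac{1}{84368 - \frac{4002861}{30737 - 1339}} = \frac{1}{84368 - \frac{4002861}{29398}} = \frac{1}{\frac{2476247603}{29398}} = \frac{29398}{2476247603}$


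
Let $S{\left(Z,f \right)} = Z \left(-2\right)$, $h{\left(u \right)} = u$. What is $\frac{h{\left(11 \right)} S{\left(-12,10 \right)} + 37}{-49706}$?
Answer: $- \frac{301}{49706} \approx -0.0060556$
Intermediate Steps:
$S{\left(Z,f \right)} = - 2 Z$
$\frac{h{\left(11 \right)} S{\left(-12,10 \right)} + 37}{-49706} = \frac{11 \left(\left(-2\right) \left(-12\right)\right) + 37}{-49706} = \left(11 \cdot 24 + 37\right) \left(- \frac{1}{49706}\right) = \left(264 + 37\right) \left(- \frac{1}{49706}\right) = 301 \left(- \frac{1}{49706}\right) = - \frac{301}{49706}$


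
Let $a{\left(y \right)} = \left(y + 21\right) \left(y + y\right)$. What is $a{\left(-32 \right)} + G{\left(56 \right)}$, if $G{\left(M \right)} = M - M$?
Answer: $704$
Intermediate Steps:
$G{\left(M \right)} = 0$
$a{\left(y \right)} = 2 y \left(21 + y\right)$ ($a{\left(y \right)} = \left(21 + y\right) 2 y = 2 y \left(21 + y\right)$)
$a{\left(-32 \right)} + G{\left(56 \right)} = 2 \left(-32\right) \left(21 - 32\right) + 0 = 2 \left(-32\right) \left(-11\right) + 0 = 704 + 0 = 704$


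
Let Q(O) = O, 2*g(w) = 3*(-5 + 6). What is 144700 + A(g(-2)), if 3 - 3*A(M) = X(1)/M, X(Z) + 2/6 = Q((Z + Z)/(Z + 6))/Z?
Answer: 27348491/189 ≈ 1.4470e+5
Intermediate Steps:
g(w) = 3/2 (g(w) = (3*(-5 + 6))/2 = (3*1)/2 = (½)*3 = 3/2)
X(Z) = -⅓ + 2/(6 + Z) (X(Z) = -⅓ + ((Z + Z)/(Z + 6))/Z = -⅓ + ((2*Z)/(6 + Z))/Z = -⅓ + (2*Z/(6 + Z))/Z = -⅓ + 2/(6 + Z))
A(M) = 1 + 1/(63*M) (A(M) = 1 - (-1*1/(18 + 3*1))/(3*M) = 1 - (-1*1/(18 + 3))/(3*M) = 1 - (-1*1/21)/(3*M) = 1 - (-1*1*1/21)/(3*M) = 1 - (-1)/(63*M) = 1 + 1/(63*M))
144700 + A(g(-2)) = 144700 + (1/63 + 3/2)/(3/2) = 144700 + (⅔)*(191/126) = 144700 + 191/189 = 27348491/189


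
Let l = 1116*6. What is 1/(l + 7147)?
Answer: 1/13843 ≈ 7.2239e-5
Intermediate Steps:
l = 6696
1/(l + 7147) = 1/(6696 + 7147) = 1/13843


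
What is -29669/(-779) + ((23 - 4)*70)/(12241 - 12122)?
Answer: 652383/13243 ≈ 49.262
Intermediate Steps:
-29669/(-779) + ((23 - 4)*70)/(12241 - 12122) = -29669*(-1/779) + (19*70)/119 = 29669/779 + 1330*(1/119) = 29669/779 + 190/17 = 652383/13243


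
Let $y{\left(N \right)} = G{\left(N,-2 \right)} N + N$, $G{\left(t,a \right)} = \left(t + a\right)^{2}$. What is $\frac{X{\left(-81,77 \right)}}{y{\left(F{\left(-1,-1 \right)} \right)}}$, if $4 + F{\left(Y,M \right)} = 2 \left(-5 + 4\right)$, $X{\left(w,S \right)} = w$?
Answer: $\frac{27}{130} \approx 0.20769$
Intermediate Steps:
$G{\left(t,a \right)} = \left(a + t\right)^{2}$
$F{\left(Y,M \right)} = -6$ ($F{\left(Y,M \right)} = -4 + 2 \left(-5 + 4\right) = -4 + 2 \left(-1\right) = -4 - 2 = -6$)
$y{\left(N \right)} = N + N \left(-2 + N\right)^{2}$ ($y{\left(N \right)} = \left(-2 + N\right)^{2} N + N = N \left(-2 + N\right)^{2} + N = N + N \left(-2 + N\right)^{2}$)
$\frac{X{\left(-81,77 \right)}}{y{\left(F{\left(-1,-1 \right)} \right)}} = - \frac{81}{\left(-6\right) \left(1 + \left(-2 - 6\right)^{2}\right)} = - \frac{81}{\left(-6\right) \left(1 + \left(-8\right)^{2}\right)} = - \frac{81}{\left(-6\right) \left(1 + 64\right)} = - \frac{81}{\left(-6\right) 65} = - \frac{81}{-390} = \left(-81\right) \left(- \frac{1}{390}\right) = \frac{27}{130}$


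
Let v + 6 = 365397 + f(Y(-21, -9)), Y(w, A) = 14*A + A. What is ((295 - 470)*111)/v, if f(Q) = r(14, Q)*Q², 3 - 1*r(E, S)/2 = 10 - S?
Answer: 6475/1603503 ≈ 0.0040380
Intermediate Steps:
Y(w, A) = 15*A
r(E, S) = -14 + 2*S (r(E, S) = 6 - 2*(10 - S) = 6 + (-20 + 2*S) = -14 + 2*S)
f(Q) = Q²*(-14 + 2*Q) (f(Q) = (-14 + 2*Q)*Q² = Q²*(-14 + 2*Q))
v = -4810509 (v = -6 + (365397 + 2*(15*(-9))²*(-7 + 15*(-9))) = -6 + (365397 + 2*(-135)²*(-7 - 135)) = -6 + (365397 + 2*18225*(-142)) = -6 + (365397 - 5175900) = -6 - 4810503 = -4810509)
((295 - 470)*111)/v = ((295 - 470)*111)/(-4810509) = -175*111*(-1/4810509) = -19425*(-1/4810509) = 6475/1603503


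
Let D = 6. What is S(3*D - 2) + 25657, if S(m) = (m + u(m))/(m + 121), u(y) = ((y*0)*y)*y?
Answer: 3515025/137 ≈ 25657.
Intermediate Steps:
u(y) = 0 (u(y) = (0*y)*y = 0*y = 0)
S(m) = m/(121 + m) (S(m) = (m + 0)/(m + 121) = m/(121 + m))
S(3*D - 2) + 25657 = (3*6 - 2)/(121 + (3*6 - 2)) + 25657 = (18 - 2)/(121 + (18 - 2)) + 25657 = 16/(121 + 16) + 25657 = 16/137 + 25657 = 3515025/137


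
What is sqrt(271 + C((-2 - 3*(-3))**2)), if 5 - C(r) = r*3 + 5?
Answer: 2*sqrt(31) ≈ 11.136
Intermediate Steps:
C(r) = -3*r (C(r) = 5 - (r*3 + 5) = 5 - (3*r + 5) = 5 - (5 + 3*r) = 5 + (-5 - 3*r) = -3*r)
sqrt(271 + C((-2 - 3*(-3))**2)) = sqrt(271 - 3*(-2 - 3*(-3))**2) = sqrt(271 - 3*(-2 + 9)**2) = sqrt(271 - 3*7**2) = sqrt(271 - 3*49) = sqrt(271 - 147) = sqrt(124) = 2*sqrt(31)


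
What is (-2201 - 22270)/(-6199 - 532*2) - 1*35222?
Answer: -28421435/807 ≈ -35219.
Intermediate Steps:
(-2201 - 22270)/(-6199 - 532*2) - 1*35222 = -24471/(-6199 - 1064) - 35222 = -24471/(-7263) - 35222 = -24471*(-1/7263) - 35222 = 2719/807 - 35222 = -28421435/807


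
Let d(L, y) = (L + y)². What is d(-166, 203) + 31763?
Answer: 33132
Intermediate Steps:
d(-166, 203) + 31763 = (-166 + 203)² + 31763 = 37² + 31763 = 1369 + 31763 = 33132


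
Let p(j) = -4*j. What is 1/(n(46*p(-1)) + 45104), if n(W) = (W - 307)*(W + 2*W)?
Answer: -1/22792 ≈ -4.3875e-5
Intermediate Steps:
n(W) = 3*W*(-307 + W) (n(W) = (-307 + W)*(3*W) = 3*W*(-307 + W))
1/(n(46*p(-1)) + 45104) = 1/(3*(46*(-4*(-1)))*(-307 + 46*(-4*(-1))) + 45104) = 1/(3*(46*4)*(-307 + 46*4) + 45104) = 1/(3*184*(-307 + 184) + 45104) = 1/(3*184*(-123) + 45104) = 1/(-67896 + 45104) = 1/(-22792) = -1/22792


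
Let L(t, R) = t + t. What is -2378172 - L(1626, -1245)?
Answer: -2381424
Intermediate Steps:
L(t, R) = 2*t
-2378172 - L(1626, -1245) = -2378172 - 2*1626 = -2378172 - 1*3252 = -2378172 - 3252 = -2381424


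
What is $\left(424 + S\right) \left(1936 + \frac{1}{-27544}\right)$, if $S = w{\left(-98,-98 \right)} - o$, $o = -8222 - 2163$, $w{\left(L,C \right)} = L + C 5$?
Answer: $\frac{545036695443}{27544} \approx 1.9788 \cdot 10^{7}$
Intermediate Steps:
$w{\left(L,C \right)} = L + 5 C$
$o = -10385$ ($o = -8222 - 2163 = -10385$)
$S = 9797$ ($S = \left(-98 + 5 \left(-98\right)\right) - -10385 = \left(-98 - 490\right) + 10385 = -588 + 10385 = 9797$)
$\left(424 + S\right) \left(1936 + \frac{1}{-27544}\right) = \left(424 + 9797\right) \left(1936 + \frac{1}{-27544}\right) = 10221 \left(1936 - \frac{1}{27544}\right) = 10221 \cdot \frac{53325183}{27544} = \frac{545036695443}{27544}$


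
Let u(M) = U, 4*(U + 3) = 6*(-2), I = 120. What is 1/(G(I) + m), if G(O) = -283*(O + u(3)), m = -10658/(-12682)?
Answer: -6341/204568013 ≈ -3.0997e-5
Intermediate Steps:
m = 5329/6341 (m = -10658*(-1/12682) = 5329/6341 ≈ 0.84040)
U = -6 (U = -3 + (6*(-2))/4 = -3 + (¼)*(-12) = -3 - 3 = -6)
u(M) = -6
G(O) = 1698 - 283*O (G(O) = -283*(O - 6) = -283*(-6 + O) = 1698 - 283*O)
1/(G(I) + m) = 1/((1698 - 283*120) + 5329/6341) = 1/((1698 - 33960) + 5329/6341) = 1/(-32262 + 5329/6341) = 1/(-204568013/6341) = -6341/204568013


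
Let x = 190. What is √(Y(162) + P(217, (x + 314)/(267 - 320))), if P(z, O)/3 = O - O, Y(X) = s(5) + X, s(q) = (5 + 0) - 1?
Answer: √166 ≈ 12.884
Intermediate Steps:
s(q) = 4 (s(q) = 5 - 1 = 4)
Y(X) = 4 + X
P(z, O) = 0 (P(z, O) = 3*(O - O) = 3*0 = 0)
√(Y(162) + P(217, (x + 314)/(267 - 320))) = √((4 + 162) + 0) = √(166 + 0) = √166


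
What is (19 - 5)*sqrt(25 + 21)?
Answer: 14*sqrt(46) ≈ 94.953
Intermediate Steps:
(19 - 5)*sqrt(25 + 21) = 14*sqrt(46)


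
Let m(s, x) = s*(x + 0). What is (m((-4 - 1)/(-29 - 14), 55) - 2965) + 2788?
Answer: -7336/43 ≈ -170.60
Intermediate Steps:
m(s, x) = s*x
(m((-4 - 1)/(-29 - 14), 55) - 2965) + 2788 = (((-4 - 1)/(-29 - 14))*55 - 2965) + 2788 = (-5/(-43)*55 - 2965) + 2788 = (-5*(-1/43)*55 - 2965) + 2788 = ((5/43)*55 - 2965) + 2788 = (275/43 - 2965) + 2788 = -127220/43 + 2788 = -7336/43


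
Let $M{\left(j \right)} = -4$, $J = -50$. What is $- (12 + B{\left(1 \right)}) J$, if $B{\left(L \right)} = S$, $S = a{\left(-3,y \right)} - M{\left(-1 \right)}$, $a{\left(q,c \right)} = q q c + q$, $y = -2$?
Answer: $-250$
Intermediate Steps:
$a{\left(q,c \right)} = q + c q^{2}$ ($a{\left(q,c \right)} = q^{2} c + q = c q^{2} + q = q + c q^{2}$)
$S = -17$ ($S = - 3 \left(1 - -6\right) - -4 = - 3 \left(1 + 6\right) + 4 = \left(-3\right) 7 + 4 = -21 + 4 = -17$)
$B{\left(L \right)} = -17$
$- (12 + B{\left(1 \right)}) J = - (12 - 17) \left(-50\right) = \left(-1\right) \left(-5\right) \left(-50\right) = 5 \left(-50\right) = -250$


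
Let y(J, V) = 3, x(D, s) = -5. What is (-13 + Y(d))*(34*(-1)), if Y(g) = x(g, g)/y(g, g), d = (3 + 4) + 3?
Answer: 1496/3 ≈ 498.67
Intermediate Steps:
d = 10 (d = 7 + 3 = 10)
Y(g) = -5/3
(-13 + Y(d))*(34*(-1)) = (-13 - 5/3)*(34*(-1)) = -44/3*(-34) = 1496/3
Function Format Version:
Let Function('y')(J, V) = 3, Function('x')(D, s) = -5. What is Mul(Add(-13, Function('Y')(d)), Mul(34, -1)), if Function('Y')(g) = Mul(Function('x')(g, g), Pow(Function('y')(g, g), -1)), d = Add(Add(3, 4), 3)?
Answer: Rational(1496, 3) ≈ 498.67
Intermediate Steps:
d = 10 (d = Add(7, 3) = 10)
Function('Y')(g) = Rational(-5, 3) (Function('Y')(g) = Mul(-5, Pow(3, -1)) = Mul(-5, Rational(1, 3)) = Rational(-5, 3))
Mul(Add(-13, Function('Y')(d)), Mul(34, -1)) = Mul(Add(-13, Rational(-5, 3)), Mul(34, -1)) = Mul(Rational(-44, 3), -34) = Rational(1496, 3)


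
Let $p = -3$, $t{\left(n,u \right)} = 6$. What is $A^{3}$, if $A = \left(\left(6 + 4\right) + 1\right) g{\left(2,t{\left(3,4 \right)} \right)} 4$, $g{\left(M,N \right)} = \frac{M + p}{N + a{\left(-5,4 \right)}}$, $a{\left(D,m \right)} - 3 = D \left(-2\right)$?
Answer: $- \frac{85184}{6859} \approx -12.419$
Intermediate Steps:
$a{\left(D,m \right)} = 3 - 2 D$ ($a{\left(D,m \right)} = 3 + D \left(-2\right) = 3 - 2 D$)
$g{\left(M,N \right)} = \frac{-3 + M}{13 + N}$ ($g{\left(M,N \right)} = \frac{M - 3}{N + \left(3 - -10\right)} = \frac{-3 + M}{N + \left(3 + 10\right)} = \frac{-3 + M}{N + 13} = \frac{-3 + M}{13 + N}$)
$A = - \frac{44}{19}$ ($A = \left(\left(6 + 4\right) + 1\right) \frac{-3 + 2}{13 + 6} \cdot 4 = \left(10 + 1\right) \frac{1}{19} \left(-1\right) 4 = 11 \cdot \frac{1}{19} \left(-1\right) 4 = 11 \left(- \frac{1}{19}\right) 4 = \left(- \frac{11}{19}\right) 4 = - \frac{44}{19} \approx -2.3158$)
$A^{3} = \left(- \frac{44}{19}\right)^{3} = - \frac{85184}{6859}$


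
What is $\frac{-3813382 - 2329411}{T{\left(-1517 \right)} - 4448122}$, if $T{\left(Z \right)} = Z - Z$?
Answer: $\frac{6142793}{4448122} \approx 1.381$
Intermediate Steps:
$T{\left(Z \right)} = 0$
$\frac{-3813382 - 2329411}{T{\left(-1517 \right)} - 4448122} = \frac{-3813382 - 2329411}{0 - 4448122} = - \frac{6142793}{-4448122} = \left(-6142793\right) \left(- \frac{1}{4448122}\right) = \frac{6142793}{4448122}$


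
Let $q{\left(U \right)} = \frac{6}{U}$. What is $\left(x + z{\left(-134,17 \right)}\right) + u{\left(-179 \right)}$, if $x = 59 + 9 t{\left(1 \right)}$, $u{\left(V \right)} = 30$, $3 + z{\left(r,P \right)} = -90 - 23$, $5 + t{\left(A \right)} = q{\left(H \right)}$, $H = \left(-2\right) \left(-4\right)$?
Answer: $- \frac{261}{4} \approx -65.25$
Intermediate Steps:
$H = 8$
$t{\left(A \right)} = - \frac{17}{4}$ ($t{\left(A \right)} = -5 + \frac{6}{8} = -5 + 6 \cdot \frac{1}{8} = -5 + \frac{3}{4} = - \frac{17}{4}$)
$z{\left(r,P \right)} = -116$ ($z{\left(r,P \right)} = -3 - 113 = -116$)
$x = \frac{83}{4}$ ($x = 59 + 9 \left(- \frac{17}{4}\right) = 59 - \frac{153}{4} = \frac{83}{4} \approx 20.75$)
$\left(x + z{\left(-134,17 \right)}\right) + u{\left(-179 \right)} = \left(\frac{83}{4} - 116\right) + 30 = - \frac{381}{4} + 30 = - \frac{261}{4}$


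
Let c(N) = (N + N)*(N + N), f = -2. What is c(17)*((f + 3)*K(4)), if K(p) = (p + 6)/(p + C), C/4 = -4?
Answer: -2890/3 ≈ -963.33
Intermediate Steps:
C = -16 (C = 4*(-4) = -16)
K(p) = (6 + p)/(-16 + p) (K(p) = (p + 6)/(p - 16) = (6 + p)/(-16 + p))
c(N) = 4*N² (c(N) = (2*N)*(2*N) = 4*N²)
c(17)*((f + 3)*K(4)) = (4*17²)*((-2 + 3)*((6 + 4)/(-16 + 4))) = (4*289)*(1*(10/(-12))) = 1156*(1*(-1/12*10)) = 1156*(1*(-⅚)) = 1156*(-⅚) = -2890/3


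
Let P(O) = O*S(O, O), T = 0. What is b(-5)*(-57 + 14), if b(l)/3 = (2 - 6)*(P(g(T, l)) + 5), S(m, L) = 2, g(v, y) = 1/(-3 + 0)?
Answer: 2236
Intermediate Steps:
g(v, y) = -⅓ (g(v, y) = 1/(-3) = -⅓)
P(O) = 2*O (P(O) = O*2 = 2*O)
b(l) = -52 (b(l) = 3*((2 - 6)*(2*(-⅓) + 5)) = 3*(-4*(-⅔ + 5)) = 3*(-4*13/3) = 3*(-52/3) = -52)
b(-5)*(-57 + 14) = -52*(-57 + 14) = -52*(-43) = 2236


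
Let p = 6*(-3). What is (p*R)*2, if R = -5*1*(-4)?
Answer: -720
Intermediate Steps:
p = -18
R = 20 (R = -5*(-4) = 20)
(p*R)*2 = -18*20*2 = -360*2 = -720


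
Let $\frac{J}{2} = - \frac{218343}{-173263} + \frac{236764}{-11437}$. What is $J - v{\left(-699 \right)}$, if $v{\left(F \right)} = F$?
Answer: $\frac{1308094138687}{1981608931} \approx 660.12$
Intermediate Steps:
$J = - \frac{77050504082}{1981608931}$ ($J = 2 \left(- \frac{218343}{-173263} + \frac{236764}{-11437}\right) = 2 \left(\left(-218343\right) \left(- \frac{1}{173263}\right) + 236764 \left(- \frac{1}{11437}\right)\right) = 2 \left(\frac{218343}{173263} - \frac{236764}{11437}\right) = 2 \left(- \frac{38525252041}{1981608931}\right) = - \frac{77050504082}{1981608931} \approx -38.883$)
$J - v{\left(-699 \right)} = - \frac{77050504082}{1981608931} - -699 = - \frac{77050504082}{1981608931} + 699 = \frac{1308094138687}{1981608931}$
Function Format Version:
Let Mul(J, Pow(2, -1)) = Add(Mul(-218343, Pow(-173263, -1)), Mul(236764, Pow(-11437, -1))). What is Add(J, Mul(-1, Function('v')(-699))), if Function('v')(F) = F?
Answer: Rational(1308094138687, 1981608931) ≈ 660.12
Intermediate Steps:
J = Rational(-77050504082, 1981608931) (J = Mul(2, Add(Mul(-218343, Pow(-173263, -1)), Mul(236764, Pow(-11437, -1)))) = Mul(2, Add(Mul(-218343, Rational(-1, 173263)), Mul(236764, Rational(-1, 11437)))) = Mul(2, Add(Rational(218343, 173263), Rational(-236764, 11437))) = Mul(2, Rational(-38525252041, 1981608931)) = Rational(-77050504082, 1981608931) ≈ -38.883)
Add(J, Mul(-1, Function('v')(-699))) = Add(Rational(-77050504082, 1981608931), Mul(-1, -699)) = Add(Rational(-77050504082, 1981608931), 699) = Rational(1308094138687, 1981608931)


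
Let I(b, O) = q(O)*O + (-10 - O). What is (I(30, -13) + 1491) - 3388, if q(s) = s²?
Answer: -4091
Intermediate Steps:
I(b, O) = -10 + O³ - O (I(b, O) = O²*O + (-10 - O) = O³ + (-10 - O) = -10 + O³ - O)
(I(30, -13) + 1491) - 3388 = ((-10 + (-13)³ - 1*(-13)) + 1491) - 3388 = ((-10 - 2197 + 13) + 1491) - 3388 = (-2194 + 1491) - 3388 = -703 - 3388 = -4091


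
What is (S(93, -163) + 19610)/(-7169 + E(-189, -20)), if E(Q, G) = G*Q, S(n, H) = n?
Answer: -19703/3389 ≈ -5.8138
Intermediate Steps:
(S(93, -163) + 19610)/(-7169 + E(-189, -20)) = (93 + 19610)/(-7169 - 20*(-189)) = 19703/(-7169 + 3780) = 19703/(-3389) = 19703*(-1/3389) = -19703/3389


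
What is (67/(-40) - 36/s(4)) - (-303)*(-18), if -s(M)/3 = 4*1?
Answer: -218107/40 ≈ -5452.7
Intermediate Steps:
s(M) = -12
(67/(-40) - 36/s(4)) - (-303)*(-18) = (67/(-40) - 36/(-12)) - (-303)*(-18) = (67*(-1/40) - 36*(-1/12)) - 101*54 = (-67/40 + 3) - 5454 = 53/40 - 5454 = -218107/40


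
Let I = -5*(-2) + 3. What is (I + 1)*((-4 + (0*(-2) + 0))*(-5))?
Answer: 280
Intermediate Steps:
I = 13 (I = 10 + 3 = 13)
(I + 1)*((-4 + (0*(-2) + 0))*(-5)) = (13 + 1)*((-4 + (0*(-2) + 0))*(-5)) = 14*((-4 + (0 + 0))*(-5)) = 14*((-4 + 0)*(-5)) = 14*(-4*(-5)) = 14*20 = 280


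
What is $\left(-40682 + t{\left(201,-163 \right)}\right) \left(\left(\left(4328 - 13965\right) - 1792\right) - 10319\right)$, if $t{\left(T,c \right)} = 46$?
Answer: $883751728$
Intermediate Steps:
$\left(-40682 + t{\left(201,-163 \right)}\right) \left(\left(\left(4328 - 13965\right) - 1792\right) - 10319\right) = \left(-40682 + 46\right) \left(\left(\left(4328 - 13965\right) - 1792\right) - 10319\right) = - 40636 \left(\left(-9637 - 1792\right) - 10319\right) = - 40636 \left(-11429 - 10319\right) = \left(-40636\right) \left(-21748\right) = 883751728$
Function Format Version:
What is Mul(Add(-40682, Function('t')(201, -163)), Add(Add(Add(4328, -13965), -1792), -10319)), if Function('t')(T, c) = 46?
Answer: 883751728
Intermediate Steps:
Mul(Add(-40682, Function('t')(201, -163)), Add(Add(Add(4328, -13965), -1792), -10319)) = Mul(Add(-40682, 46), Add(Add(Add(4328, -13965), -1792), -10319)) = Mul(-40636, Add(Add(-9637, -1792), -10319)) = Mul(-40636, Add(-11429, -10319)) = Mul(-40636, -21748) = 883751728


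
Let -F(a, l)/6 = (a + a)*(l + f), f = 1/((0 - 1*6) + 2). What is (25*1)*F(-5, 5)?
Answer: 7125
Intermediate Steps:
f = -1/4 (f = 1/((0 - 6) + 2) = 1/(-6 + 2) = 1/(-4) = -1/4 ≈ -0.25000)
F(a, l) = -12*a*(-1/4 + l) (F(a, l) = -6*(a + a)*(l - 1/4) = -6*2*a*(-1/4 + l) = -12*a*(-1/4 + l))
(25*1)*F(-5, 5) = (25*1)*(3*(-5)*(1 - 4*5)) = 25*(3*(-5)*(1 - 20)) = 25*(3*(-5)*(-19)) = 25*285 = 7125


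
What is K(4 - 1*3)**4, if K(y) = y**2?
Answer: 1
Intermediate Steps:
K(4 - 1*3)**4 = ((4 - 1*3)**2)**4 = ((4 - 3)**2)**4 = (1**2)**4 = 1**4 = 1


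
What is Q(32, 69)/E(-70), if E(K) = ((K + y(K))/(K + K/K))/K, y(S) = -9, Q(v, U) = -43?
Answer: 207690/79 ≈ 2629.0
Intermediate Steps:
E(K) = (-9 + K)/(K*(1 + K)) (E(K) = ((K - 9)/(K + K/K))/K = ((-9 + K)/(K + 1))/K = ((-9 + K)/(1 + K))/K = (-9 + K)/(K*(1 + K)))
Q(32, 69)/E(-70) = -43*(-70*(1 - 70)/(-9 - 70)) = -43/((-1/70*(-79)/(-69))) = -43/((-1/70*(-1/69)*(-79))) = -43/(-79/4830) = -43*(-4830/79) = 207690/79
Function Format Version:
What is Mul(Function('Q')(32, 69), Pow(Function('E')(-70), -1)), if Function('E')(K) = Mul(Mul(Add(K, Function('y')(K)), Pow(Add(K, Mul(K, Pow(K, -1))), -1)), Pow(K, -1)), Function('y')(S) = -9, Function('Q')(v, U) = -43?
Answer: Rational(207690, 79) ≈ 2629.0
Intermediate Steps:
Function('E')(K) = Mul(Pow(K, -1), Pow(Add(1, K), -1), Add(-9, K)) (Function('E')(K) = Mul(Mul(Add(K, -9), Pow(Add(K, Mul(K, Pow(K, -1))), -1)), Pow(K, -1)) = Mul(Mul(Add(-9, K), Pow(Add(K, 1), -1)), Pow(K, -1)) = Mul(Mul(Add(-9, K), Pow(Add(1, K), -1)), Pow(K, -1)) = Mul(Mul(Pow(Add(1, K), -1), Add(-9, K)), Pow(K, -1)) = Mul(Pow(K, -1), Pow(Add(1, K), -1), Add(-9, K)))
Mul(Function('Q')(32, 69), Pow(Function('E')(-70), -1)) = Mul(-43, Pow(Mul(Pow(-70, -1), Pow(Add(1, -70), -1), Add(-9, -70)), -1)) = Mul(-43, Pow(Mul(Rational(-1, 70), Pow(-69, -1), -79), -1)) = Mul(-43, Pow(Mul(Rational(-1, 70), Rational(-1, 69), -79), -1)) = Mul(-43, Pow(Rational(-79, 4830), -1)) = Mul(-43, Rational(-4830, 79)) = Rational(207690, 79)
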